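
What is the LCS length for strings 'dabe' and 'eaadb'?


DP table for LCS of 'dabe' and 'eaadb':
       e  a  a  d  b
    0  0  0  0  0  0
  d 0  0  0  0  1  1
  a 0  0  1  1  1  1
  b 0  0  1  1  1  2
  e 0  1  1  1  1  2
LCS: 'db'
LCS length = 2

2


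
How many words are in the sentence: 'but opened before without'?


Counting words by splitting on spaces:
  Word 1: 'but'
  Word 2: 'opened'
  Word 3: 'before'
  Word 4: 'without'
Total words: 4

4


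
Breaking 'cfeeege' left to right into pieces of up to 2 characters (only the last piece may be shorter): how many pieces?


'cfeeege' has 7 characters.
Chunking with max size 2:
  Chunk 1: 'cf' (positions 0-1)
  Chunk 2: 'ee' (positions 2-3)
  Chunk 3: 'eg' (positions 4-5)
  Chunk 4: 'e' (positions 6-6)
Total chunks: ceil(7 / 2) = 4

4


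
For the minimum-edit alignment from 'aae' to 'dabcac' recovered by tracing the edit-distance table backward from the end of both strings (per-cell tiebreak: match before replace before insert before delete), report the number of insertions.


Edit distance = 4. Backtracking from cell (3, 6) with preference match > replace > insert > delete,
then listing the resulting alignment 'aae' -> 'dabcac' left to right:
  Step 1: insert 'd' [insertion #1]
  Step 2: keep 'a'
  Step 3: insert 'b' [insertion #2]
  Step 4: insert 'c' [insertion #3]
  Step 5: keep 'a'
  Step 6: replace e->c
Total insertions: 3

3


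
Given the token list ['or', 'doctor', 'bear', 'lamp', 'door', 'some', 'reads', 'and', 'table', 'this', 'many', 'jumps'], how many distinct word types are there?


Listing all tokens and tracking unique types:
  Token 1: 'or' -> NEW (unique so far: 1)
  Token 2: 'doctor' -> NEW (unique so far: 2)
  Token 3: 'bear' -> NEW (unique so far: 3)
  Token 4: 'lamp' -> NEW (unique so far: 4)
  Token 5: 'door' -> NEW (unique so far: 5)
  Token 6: 'some' -> NEW (unique so far: 6)
  Token 7: 'reads' -> NEW (unique so far: 7)
  Token 8: 'and' -> NEW (unique so far: 8)
  Token 9: 'table' -> NEW (unique so far: 9)
  Token 10: 'this' -> NEW (unique so far: 10)
  Token 11: 'many' -> NEW (unique so far: 11)
  Token 12: 'jumps' -> NEW (unique so far: 12)
Unique types: ('and', 'bear', 'doctor', 'door', 'jumps', 'lamp', 'many', 'or', 'reads', 'some', 'table', 'this')
Vocabulary size: 12

12


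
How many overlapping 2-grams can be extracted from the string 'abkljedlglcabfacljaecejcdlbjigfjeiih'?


String 'abkljedlglcabfacljaecejcdlbjigfjeiih' has length L = 36.
Number of overlapping n-grams = L - n + 1
Substituting: 36 - 2 + 1 = 35

35


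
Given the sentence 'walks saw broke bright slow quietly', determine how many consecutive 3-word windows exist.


Word trigrams from [6] words:
  Trigram 1: (walks saw broke)
  Trigram 2: (saw broke bright)
  Trigram 3: (broke bright slow)
  Trigram 4: (bright slow quietly)
Total word trigrams: 6 - 2 = 4

4


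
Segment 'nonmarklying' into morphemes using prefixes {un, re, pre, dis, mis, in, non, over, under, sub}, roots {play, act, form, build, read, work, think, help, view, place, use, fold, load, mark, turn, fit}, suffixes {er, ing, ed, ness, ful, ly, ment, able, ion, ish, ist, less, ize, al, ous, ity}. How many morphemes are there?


Segmenting 'nonmarklying' against the inventory:
  'non' -> prefix (morpheme 1)
  'mark' -> root (morpheme 2)
  'ly' -> suffix (morpheme 3)
  'ing' -> suffix (morpheme 4)
Total morphemes: 4

4


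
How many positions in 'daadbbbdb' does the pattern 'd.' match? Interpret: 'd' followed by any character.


Pattern: d. means 'd' followed by any character.
Scanning 'daadbbbdb' position-by-position:
  Pos 0: window 'da' -> MATCH
  Pos 1: window 'aa' -> no
  Pos 2: window 'ad' -> no
  Pos 3: window 'db' -> MATCH
  Pos 4: window 'bb' -> no
  Pos 5: window 'bb' -> no
  Pos 6: window 'bd' -> no
  Pos 7: window 'db' -> MATCH
  Pos 8: window 'b' -> no
Total matches: 3

3


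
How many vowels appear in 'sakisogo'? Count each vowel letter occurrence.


Scanning each character of 'sakisogo':
  Position 1: 's' -> consonant (running count: 0)
  Position 2: 'a' -> vowel (running count: 1)
  Position 3: 'k' -> consonant (running count: 1)
  Position 4: 'i' -> vowel (running count: 2)
  Position 5: 's' -> consonant (running count: 2)
  Position 6: 'o' -> vowel (running count: 3)
  Position 7: 'g' -> consonant (running count: 3)
  Position 8: 'o' -> vowel (running count: 4)
Total vowels: 4

4


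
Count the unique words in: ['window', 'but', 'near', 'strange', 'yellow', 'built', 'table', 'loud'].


Listing all tokens and tracking unique types:
  Token 1: 'window' -> NEW (unique so far: 1)
  Token 2: 'but' -> NEW (unique so far: 2)
  Token 3: 'near' -> NEW (unique so far: 3)
  Token 4: 'strange' -> NEW (unique so far: 4)
  Token 5: 'yellow' -> NEW (unique so far: 5)
  Token 6: 'built' -> NEW (unique so far: 6)
  Token 7: 'table' -> NEW (unique so far: 7)
  Token 8: 'loud' -> NEW (unique so far: 8)
Unique types: ('built', 'but', 'loud', 'near', 'strange', 'table', 'window', 'yellow')
Vocabulary size: 8

8


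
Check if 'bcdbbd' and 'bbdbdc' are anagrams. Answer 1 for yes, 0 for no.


Sort characters of 'bcdbbd': 'bbbcdd'
Sort characters of 'bbdbdc': 'bbbcdd'
Sorted forms match -> they ARE anagrams
Result: 1

1


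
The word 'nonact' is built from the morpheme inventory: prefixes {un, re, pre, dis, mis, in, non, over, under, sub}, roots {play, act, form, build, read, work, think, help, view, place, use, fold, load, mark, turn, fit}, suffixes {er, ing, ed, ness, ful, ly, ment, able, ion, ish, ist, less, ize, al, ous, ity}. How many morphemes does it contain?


Segmenting 'nonact' against the inventory:
  'non' -> prefix (morpheme 1)
  'act' -> root (morpheme 2)
Total morphemes: 2

2


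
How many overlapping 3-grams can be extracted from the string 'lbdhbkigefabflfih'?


String 'lbdhbkigefabflfih' has length L = 17.
Number of overlapping n-grams = L - n + 1
Substituting: 17 - 3 + 1 = 15

15


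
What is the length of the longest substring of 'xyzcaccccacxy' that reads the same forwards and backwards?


Scanning 'xyzcaccccacxy' for palindromic substrings.
Substring at positions 3-10: 'caccccac'.
Check: reverse('caccccac') = 'caccccac' -> palindrome confirmed.
Neighbouring characters ('z' / 'x') break symmetry, so it cannot extend further.
No longer palindromic substring exists; longest length = 8

8


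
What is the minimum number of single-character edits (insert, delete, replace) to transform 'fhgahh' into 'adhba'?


Building DP table for s1='fhgahh' (len 6) and s2='adhba' (len 5):
       a  d  h  b  a
    0  1  2  3  4  5
  f 1  1  2  3  4  5
  h 2  2  2  2  3  4
  g 3  3  3  3  3  4
  a 4  3  4  4  4  3
  h 5  4  4  4  5  4
  h 6  5  5  4  5  5
Edit distance = dp[6][5] = 5

5


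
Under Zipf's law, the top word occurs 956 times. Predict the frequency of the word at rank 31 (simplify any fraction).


Zipf's law: freq(rank) = f1 / rank
f1 = 956, rank = 31
freq = 956 / 31
GCD(956, 31) = 1
Simplified: 956/31

956/31


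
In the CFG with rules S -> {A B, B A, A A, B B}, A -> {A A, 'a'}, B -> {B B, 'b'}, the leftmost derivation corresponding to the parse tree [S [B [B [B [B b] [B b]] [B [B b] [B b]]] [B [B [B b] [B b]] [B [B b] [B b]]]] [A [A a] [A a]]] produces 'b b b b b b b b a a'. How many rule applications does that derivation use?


Every bracketed nonterminal node [X ...] in the tree is produced by exactly one rule application.
Reading the tree off as a leftmost derivation:
  Step 1: S  =>  B A   (applied S -> B A)
  Step 2: B A  =>  B B A   (applied B -> B B)
  Step 3: B B A  =>  B B B A   (applied B -> B B)
  Step 4: B B B A  =>  B B B B A   (applied B -> B B)
  Step 5: B B B B A  =>  b B B B A   (applied B -> b)
  Step 6: b B B B A  =>  b b B B A   (applied B -> b)
  Step 7: b b B B A  =>  b b B B B A   (applied B -> B B)
  Step 8: b b B B B A  =>  b b b B B A   (applied B -> b)
  Step 9: b b b B B A  =>  b b b b B A   (applied B -> b)
  Step 10: b b b b B A  =>  b b b b B B A   (applied B -> B B)
  Step 11: b b b b B B A  =>  b b b b B B B A   (applied B -> B B)
  Step 12: b b b b B B B A  =>  b b b b b B B A   (applied B -> b)
  Step 13: b b b b b B B A  =>  b b b b b b B A   (applied B -> b)
  Step 14: b b b b b b B A  =>  b b b b b b B B A   (applied B -> B B)
  Step 15: b b b b b b B B A  =>  b b b b b b b B A   (applied B -> b)
  Step 16: b b b b b b b B A  =>  b b b b b b b b A   (applied B -> b)
  Step 17: b b b b b b b b A  =>  b b b b b b b b A A   (applied A -> A A)
  Step 18: b b b b b b b b A A  =>  b b b b b b b b a A   (applied A -> a)
  Step 19: b b b b b b b b a A  =>  b b b b b b b b a a   (applied A -> a)
Final yield: b b b b b b b b a a
Total rewrite steps: 19

19


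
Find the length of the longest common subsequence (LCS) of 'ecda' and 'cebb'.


DP table for LCS of 'ecda' and 'cebb':
       c  e  b  b
    0  0  0  0  0
  e 0  0  1  1  1
  c 0  1  1  1  1
  d 0  1  1  1  1
  a 0  1  1  1  1
LCS: 'e'
LCS length = 1

1


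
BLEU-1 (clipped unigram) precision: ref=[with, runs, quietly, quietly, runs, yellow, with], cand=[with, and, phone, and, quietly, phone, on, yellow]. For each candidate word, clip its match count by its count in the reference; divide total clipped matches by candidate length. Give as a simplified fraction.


Reference word counts: {'quietly': 2, 'runs': 2, 'with': 2, 'yellow': 1}
Checking each candidate word (with clipping):
  'with' -> in reference (ref count 2, used 1/2) -> match (matches: 1)
  'and' -> not in reference -> no match (matches: 1)
  'phone' -> not in reference -> no match (matches: 1)
  'and' -> not in reference -> no match (matches: 1)
  'quietly' -> in reference (ref count 2, used 1/2) -> match (matches: 2)
  'phone' -> not in reference -> no match (matches: 2)
  'on' -> not in reference -> no match (matches: 2)
  'yellow' -> in reference (ref count 1, used 1/1) -> match (matches: 3)
Clipped matches: 3, Candidate length: 8
Precision = 3/8

3/8


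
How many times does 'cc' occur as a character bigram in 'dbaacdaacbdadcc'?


Scanning 'dbaacdaacbdadcc' for bigram 'cc':
  Position 0: 'db' -> no
  Position 1: 'ba' -> no
  Position 2: 'aa' -> no
  Position 3: 'ac' -> no
  Position 4: 'cd' -> no
  Position 5: 'da' -> no
  Position 6: 'aa' -> no
  Position 7: 'ac' -> no
  Position 8: 'cb' -> no
  Position 9: 'bd' -> no
  Position 10: 'da' -> no
  Position 11: 'ad' -> no
  Position 12: 'dc' -> no
  Position 13: 'cc' -> MATCH
Total matches: 1

1


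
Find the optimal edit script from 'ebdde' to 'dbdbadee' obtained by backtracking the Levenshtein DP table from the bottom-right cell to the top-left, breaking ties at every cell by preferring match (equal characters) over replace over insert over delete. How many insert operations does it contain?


Edit distance = 4. Backtracking from cell (5, 8) with preference match > replace > insert > delete,
then listing the resulting alignment 'ebdde' -> 'dbdbadee' left to right:
  Step 1: replace e->d
  Step 2: keep 'b'
  Step 3: keep 'd'
  Step 4: insert 'b' [insertion #1]
  Step 5: insert 'a' [insertion #2]
  Step 6: keep 'd'
  Step 7: insert 'e' [insertion #3]
  Step 8: keep 'e'
Total insertions: 3

3


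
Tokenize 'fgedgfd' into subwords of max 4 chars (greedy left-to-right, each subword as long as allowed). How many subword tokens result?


'fgedgfd' has 7 characters.
Chunking with max size 4:
  Chunk 1: 'fged' (positions 0-3)
  Chunk 2: 'gfd' (positions 4-6)
Total chunks: ceil(7 / 4) = 2

2


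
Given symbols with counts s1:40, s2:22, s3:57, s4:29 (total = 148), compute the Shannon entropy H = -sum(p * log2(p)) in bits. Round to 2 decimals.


Computing entropy H = -sum(p_i * log2(p_i)):
  s1: p = 40/148 = 0.2703, -p*log2(p) = 0.5101
  s2: p = 22/148 = 0.1486, -p*log2(p) = 0.4088
  s3: p = 57/148 = 0.3851, -p*log2(p) = 0.5302
  s4: p = 29/148 = 0.1959, -p*log2(p) = 0.4608
H = sum of terms = 1.9099
Rounded to 2 decimals: 1.91

1.91


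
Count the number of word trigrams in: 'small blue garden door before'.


Word trigrams from [5] words:
  Trigram 1: (small blue garden)
  Trigram 2: (blue garden door)
  Trigram 3: (garden door before)
Total word trigrams: 5 - 2 = 3

3


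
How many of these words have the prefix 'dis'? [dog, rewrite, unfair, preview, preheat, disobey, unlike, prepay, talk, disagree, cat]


Checking each word for prefix 'dis':
  'dog' -> no (count: 0)
  'rewrite' -> no (count: 0)
  'unfair' -> no (count: 0)
  'preview' -> no (count: 0)
  'preheat' -> no (count: 0)
  'disobey' -> YES, starts with 'dis' (count: 1)
  'unlike' -> no (count: 1)
  'prepay' -> no (count: 1)
  'talk' -> no (count: 1)
  'disagree' -> YES, starts with 'dis' (count: 2)
  'cat' -> no (count: 2)
Total with prefix 'dis': 2

2


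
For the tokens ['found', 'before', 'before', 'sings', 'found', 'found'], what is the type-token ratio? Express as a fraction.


Tokens: 6
Unique types: ('before', 'found', 'sings') = 3
TTR = 3/6
Simplify: divide both by 3 -> 1/2
TTR = 1/2

1/2


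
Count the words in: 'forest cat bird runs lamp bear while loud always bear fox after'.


Counting words by splitting on spaces:
  Word 1: 'forest'
  Word 2: 'cat'
  Word 3: 'bird'
  Word 4: 'runs'
  Word 5: 'lamp'
  Word 6: 'bear'
  Word 7: 'while'
  Word 8: 'loud'
  Word 9: 'always'
  Word 10: 'bear'
  Word 11: 'fox'
  Word 12: 'after'
Total words: 12

12


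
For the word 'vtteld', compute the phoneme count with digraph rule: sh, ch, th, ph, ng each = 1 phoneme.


Parsing 'vtteld' greedily, digraphs first:
  'v' -> consonant phoneme (phonemes so far: 1)
  't' -> consonant phoneme (phonemes so far: 2)
  't' -> consonant phoneme (phonemes so far: 3)
  'e' -> vowel phoneme (phonemes so far: 4)
  'l' -> consonant phoneme (phonemes so far: 5)
  'd' -> consonant phoneme (phonemes so far: 6)
Total phonemes: 6

6


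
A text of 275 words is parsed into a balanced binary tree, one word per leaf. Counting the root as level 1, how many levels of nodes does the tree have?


In a balanced binary tree with n leaves the deepest leaf is ceil(log2(n)) edges below the root,
so counting node levels inclusive of root and leaves gives ceil(log2(n)) + 1 levels.
log2(275) = 8.1033
ceil(8.1033) = 9
levels = 9 + 1 = 10

10


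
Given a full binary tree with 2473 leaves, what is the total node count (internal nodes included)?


Leaf nodes (terminals): 2473
Internal nodes = n - 1 = 2473 - 1 = 2472
Total = leaves + internal = 2473 + 2472 = 4945

4945


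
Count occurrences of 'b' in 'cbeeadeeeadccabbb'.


Scanning 'cbeeadeeeadccabbb' for 'b':
  Position 1: 'b' -> MATCH (count: 1)
  Position 14: 'b' -> MATCH (count: 2)
  Position 15: 'b' -> MATCH (count: 3)
  Position 16: 'b' -> MATCH (count: 4)
Total occurrences of 'b': 4

4


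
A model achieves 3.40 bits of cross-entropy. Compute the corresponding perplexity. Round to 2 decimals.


Perplexity formula: PP = 2^H
H = 3.40
PP = 2^3.40
Decompose: 2^3.40 = 2^3 * 2^0.40
2^3 = 8, 2^0.40 ~ 1.3195079
PP ~ 8 * 1.3195079 = 10.5560632
Rounded to 2 decimals: 10.56

10.56


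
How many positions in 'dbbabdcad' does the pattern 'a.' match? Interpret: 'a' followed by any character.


Pattern: a. means 'a' followed by any character.
Scanning 'dbbabdcad' position-by-position:
  Pos 0: window 'db' -> no
  Pos 1: window 'bb' -> no
  Pos 2: window 'ba' -> no
  Pos 3: window 'ab' -> MATCH
  Pos 4: window 'bd' -> no
  Pos 5: window 'dc' -> no
  Pos 6: window 'ca' -> no
  Pos 7: window 'ad' -> MATCH
  Pos 8: window 'd' -> no
Total matches: 2

2


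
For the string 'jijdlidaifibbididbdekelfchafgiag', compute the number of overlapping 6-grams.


String 'jijdlidaifibbididbdekelfchafgiag' has length L = 32.
Number of overlapping n-grams = L - n + 1
Substituting: 32 - 6 + 1 = 27

27


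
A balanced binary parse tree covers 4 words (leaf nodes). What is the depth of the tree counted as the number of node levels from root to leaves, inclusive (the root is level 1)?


In a balanced binary tree with n leaves the deepest leaf is ceil(log2(n)) edges below the root,
so counting node levels inclusive of root and leaves gives ceil(log2(n)) + 1 levels.
log2(4) = 2.0000
ceil(2.0000) = 2
levels = 2 + 1 = 3

3


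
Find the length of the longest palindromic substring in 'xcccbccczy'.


Scanning 'xcccbccczy' for palindromic substrings.
Substring at positions 1-7: 'cccbccc'.
Check: reverse('cccbccc') = 'cccbccc' -> palindrome confirmed.
Neighbouring characters ('x' / 'z') break symmetry, so it cannot extend further.
No longer palindromic substring exists; longest length = 7

7


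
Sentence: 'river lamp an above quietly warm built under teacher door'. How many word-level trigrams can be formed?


Word trigrams from [10] words:
  Trigram 1: (river lamp an)
  Trigram 2: (lamp an above)
  Trigram 3: (an above quietly)
  Trigram 4: (above quietly warm)
  Trigram 5: (quietly warm built)
  Trigram 6: (warm built under)
  Trigram 7: (built under teacher)
  Trigram 8: (under teacher door)
Total word trigrams: 10 - 2 = 8

8


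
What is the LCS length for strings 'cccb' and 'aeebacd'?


DP table for LCS of 'cccb' and 'aeebacd':
       a  e  e  b  a  c  d
    0  0  0  0  0  0  0  0
  c 0  0  0  0  0  0  1  1
  c 0  0  0  0  0  0  1  1
  c 0  0  0  0  0  0  1  1
  b 0  0  0  0  1  1  1  1
LCS: 'c'
LCS length = 1

1


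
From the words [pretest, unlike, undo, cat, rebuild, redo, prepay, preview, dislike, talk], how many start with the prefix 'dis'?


Checking each word for prefix 'dis':
  'pretest' -> no (count: 0)
  'unlike' -> no (count: 0)
  'undo' -> no (count: 0)
  'cat' -> no (count: 0)
  'rebuild' -> no (count: 0)
  'redo' -> no (count: 0)
  'prepay' -> no (count: 0)
  'preview' -> no (count: 0)
  'dislike' -> YES, starts with 'dis' (count: 1)
  'talk' -> no (count: 1)
Total with prefix 'dis': 1

1


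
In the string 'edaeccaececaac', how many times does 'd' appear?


Scanning 'edaeccaececaac' for 'd':
  Position 1: 'd' -> MATCH (count: 1)
Total occurrences of 'd': 1

1


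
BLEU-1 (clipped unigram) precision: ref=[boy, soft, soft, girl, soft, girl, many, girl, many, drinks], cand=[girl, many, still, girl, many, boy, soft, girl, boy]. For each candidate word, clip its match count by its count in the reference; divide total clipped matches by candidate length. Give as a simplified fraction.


Reference word counts: {'boy': 1, 'drinks': 1, 'girl': 3, 'many': 2, 'soft': 3}
Checking each candidate word (with clipping):
  'girl' -> in reference (ref count 3, used 1/3) -> match (matches: 1)
  'many' -> in reference (ref count 2, used 1/2) -> match (matches: 2)
  'still' -> not in reference -> no match (matches: 2)
  'girl' -> in reference (ref count 3, used 2/3) -> match (matches: 3)
  'many' -> in reference (ref count 2, used 2/2) -> match (matches: 4)
  'boy' -> in reference (ref count 1, used 1/1) -> match (matches: 5)
  'soft' -> in reference (ref count 3, used 1/3) -> match (matches: 6)
  'girl' -> in reference (ref count 3, used 3/3) -> match (matches: 7)
  'boy' -> ref count 1 already used up (1/1) -> clipped, no match (matches: 7)
Clipped matches: 7, Candidate length: 9
Precision = 7/9

7/9


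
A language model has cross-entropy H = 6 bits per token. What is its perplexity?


Perplexity formula: PP = 2^H
H = 6
PP = 2^6
Steps: 2^1 = 2, 2^2 = 4, 2^3 = 8, 2^4 = 16, 2^5 = 32, 2^6 = 64
PP = 64

64


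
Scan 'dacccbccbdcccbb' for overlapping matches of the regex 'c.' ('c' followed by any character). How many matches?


Pattern: c. means 'c' followed by any character.
Scanning 'dacccbccbdcccbb' position-by-position:
  Pos 0: window 'da' -> no
  Pos 1: window 'ac' -> no
  Pos 2: window 'cc' -> MATCH
  Pos 3: window 'cc' -> MATCH
  Pos 4: window 'cb' -> MATCH
  Pos 5: window 'bc' -> no
  Pos 6: window 'cc' -> MATCH
  Pos 7: window 'cb' -> MATCH
  Pos 8: window 'bd' -> no
  Pos 9: window 'dc' -> no
  Pos 10: window 'cc' -> MATCH
  Pos 11: window 'cc' -> MATCH
  Pos 12: window 'cb' -> MATCH
  Pos 13: window 'bb' -> no
  Pos 14: window 'b' -> no
Total matches: 8

8


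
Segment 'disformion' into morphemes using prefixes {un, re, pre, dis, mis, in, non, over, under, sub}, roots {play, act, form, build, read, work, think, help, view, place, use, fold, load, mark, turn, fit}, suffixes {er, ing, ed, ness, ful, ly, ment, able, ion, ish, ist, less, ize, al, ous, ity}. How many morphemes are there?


Segmenting 'disformion' against the inventory:
  'dis' -> prefix (morpheme 1)
  'form' -> root (morpheme 2)
  'ion' -> suffix (morpheme 3)
Total morphemes: 3

3


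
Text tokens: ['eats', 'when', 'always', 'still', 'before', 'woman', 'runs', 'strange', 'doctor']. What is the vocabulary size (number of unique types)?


Listing all tokens and tracking unique types:
  Token 1: 'eats' -> NEW (unique so far: 1)
  Token 2: 'when' -> NEW (unique so far: 2)
  Token 3: 'always' -> NEW (unique so far: 3)
  Token 4: 'still' -> NEW (unique so far: 4)
  Token 5: 'before' -> NEW (unique so far: 5)
  Token 6: 'woman' -> NEW (unique so far: 6)
  Token 7: 'runs' -> NEW (unique so far: 7)
  Token 8: 'strange' -> NEW (unique so far: 8)
  Token 9: 'doctor' -> NEW (unique so far: 9)
Unique types: ('always', 'before', 'doctor', 'eats', 'runs', 'still', 'strange', 'when', 'woman')
Vocabulary size: 9

9


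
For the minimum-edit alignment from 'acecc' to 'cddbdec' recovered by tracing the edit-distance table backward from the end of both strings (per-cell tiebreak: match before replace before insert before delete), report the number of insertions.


Edit distance = 6. Backtracking from cell (5, 7) with preference match > replace > insert > delete,
then listing the resulting alignment 'acecc' -> 'cddbdec' left to right:
  Step 1: insert 'c' [insertion #1]
  Step 2: insert 'd' [insertion #2]
  Step 3: replace a->d
  Step 4: replace c->b
  Step 5: replace e->d
  Step 6: replace c->e
  Step 7: keep 'c'
Total insertions: 2

2


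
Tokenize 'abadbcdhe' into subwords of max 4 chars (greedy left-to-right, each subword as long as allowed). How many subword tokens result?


'abadbcdhe' has 9 characters.
Chunking with max size 4:
  Chunk 1: 'abad' (positions 0-3)
  Chunk 2: 'bcdh' (positions 4-7)
  Chunk 3: 'e' (positions 8-8)
Total chunks: ceil(9 / 4) = 3

3


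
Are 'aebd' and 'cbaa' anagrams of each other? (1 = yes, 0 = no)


Sort characters of 'aebd': 'abde'
Sort characters of 'cbaa': 'aabc'
Sorted forms differ -> they are NOT anagrams
Result: 0

0


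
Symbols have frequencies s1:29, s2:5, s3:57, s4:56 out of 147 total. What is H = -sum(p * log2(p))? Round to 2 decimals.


Computing entropy H = -sum(p_i * log2(p_i)):
  s1: p = 29/147 = 0.1973, -p*log2(p) = 0.4620
  s2: p = 5/147 = 0.0340, -p*log2(p) = 0.1659
  s3: p = 57/147 = 0.3878, -p*log2(p) = 0.5300
  s4: p = 56/147 = 0.3810, -p*log2(p) = 0.5304
H = sum of terms = 1.6883
Rounded to 2 decimals: 1.69

1.69


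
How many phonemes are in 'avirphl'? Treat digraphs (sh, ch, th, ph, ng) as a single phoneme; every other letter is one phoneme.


Parsing 'avirphl' greedily, digraphs first:
  'a' -> vowel phoneme (phonemes so far: 1)
  'v' -> consonant phoneme (phonemes so far: 2)
  'i' -> vowel phoneme (phonemes so far: 3)
  'r' -> consonant phoneme (phonemes so far: 4)
  'ph' -> digraph (1 consonant phoneme) (phonemes so far: 5)
  'l' -> consonant phoneme (phonemes so far: 6)
Total phonemes: 6

6


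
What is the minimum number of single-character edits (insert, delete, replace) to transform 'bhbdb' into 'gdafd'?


Building DP table for s1='bhbdb' (len 5) and s2='gdafd' (len 5):
       g  d  a  f  d
    0  1  2  3  4  5
  b 1  1  2  3  4  5
  h 2  2  2  3  4  5
  b 3  3  3  3  4  5
  d 4  4  3  4  4  4
  b 5  5  4  4  5  5
Edit distance = dp[5][5] = 5

5


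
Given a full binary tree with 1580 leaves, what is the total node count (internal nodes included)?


Leaf nodes (terminals): 1580
Internal nodes = n - 1 = 1580 - 1 = 1579
Total = leaves + internal = 1580 + 1579 = 3159

3159


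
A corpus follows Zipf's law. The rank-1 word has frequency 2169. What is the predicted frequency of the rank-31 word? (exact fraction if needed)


Zipf's law: freq(rank) = f1 / rank
f1 = 2169, rank = 31
freq = 2169 / 31
GCD(2169, 31) = 1
Simplified: 2169/31

2169/31


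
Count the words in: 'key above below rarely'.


Counting words by splitting on spaces:
  Word 1: 'key'
  Word 2: 'above'
  Word 3: 'below'
  Word 4: 'rarely'
Total words: 4

4


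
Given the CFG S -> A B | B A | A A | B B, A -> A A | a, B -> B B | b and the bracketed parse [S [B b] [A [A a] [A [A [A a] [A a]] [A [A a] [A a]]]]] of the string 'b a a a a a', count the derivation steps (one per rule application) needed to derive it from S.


Every bracketed nonterminal node [X ...] in the tree is produced by exactly one rule application.
Reading the tree off as a leftmost derivation:
  Step 1: S  =>  B A   (applied S -> B A)
  Step 2: B A  =>  b A   (applied B -> b)
  Step 3: b A  =>  b A A   (applied A -> A A)
  Step 4: b A A  =>  b a A   (applied A -> a)
  Step 5: b a A  =>  b a A A   (applied A -> A A)
  Step 6: b a A A  =>  b a A A A   (applied A -> A A)
  Step 7: b a A A A  =>  b a a A A   (applied A -> a)
  Step 8: b a a A A  =>  b a a a A   (applied A -> a)
  Step 9: b a a a A  =>  b a a a A A   (applied A -> A A)
  Step 10: b a a a A A  =>  b a a a a A   (applied A -> a)
  Step 11: b a a a a A  =>  b a a a a a   (applied A -> a)
Final yield: b a a a a a
Total rewrite steps: 11

11


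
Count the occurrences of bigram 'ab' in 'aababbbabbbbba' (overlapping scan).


Scanning 'aababbbabbbbba' for bigram 'ab':
  Position 0: 'aa' -> no
  Position 1: 'ab' -> MATCH
  Position 2: 'ba' -> no
  Position 3: 'ab' -> MATCH
  Position 4: 'bb' -> no
  Position 5: 'bb' -> no
  Position 6: 'ba' -> no
  Position 7: 'ab' -> MATCH
  Position 8: 'bb' -> no
  Position 9: 'bb' -> no
  Position 10: 'bb' -> no
  Position 11: 'bb' -> no
  Position 12: 'ba' -> no
Total matches: 3

3


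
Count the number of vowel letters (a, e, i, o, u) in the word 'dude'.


Scanning each character of 'dude':
  Position 1: 'd' -> consonant (running count: 0)
  Position 2: 'u' -> vowel (running count: 1)
  Position 3: 'd' -> consonant (running count: 1)
  Position 4: 'e' -> vowel (running count: 2)
Total vowels: 2

2


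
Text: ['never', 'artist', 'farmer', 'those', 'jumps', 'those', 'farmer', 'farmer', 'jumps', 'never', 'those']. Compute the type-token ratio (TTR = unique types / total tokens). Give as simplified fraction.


Tokens: 11
Unique types: ('artist', 'farmer', 'jumps', 'never', 'those') = 5
TTR = 5/11
Already in lowest terms.

5/11


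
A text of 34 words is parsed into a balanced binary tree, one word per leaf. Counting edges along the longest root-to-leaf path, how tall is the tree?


In a balanced binary tree with n leaves the deepest leaf is ceil(log2(n)) edges below the root.
log2(34) = 5.0875
ceil(5.0875) = 6
height (edges) = 6

6


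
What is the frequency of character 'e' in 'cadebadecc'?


Scanning 'cadebadecc' for 'e':
  Position 3: 'e' -> MATCH (count: 1)
  Position 7: 'e' -> MATCH (count: 2)
Total occurrences of 'e': 2

2


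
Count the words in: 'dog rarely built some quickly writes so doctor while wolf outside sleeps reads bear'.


Counting words by splitting on spaces:
  Word 1: 'dog'
  Word 2: 'rarely'
  Word 3: 'built'
  Word 4: 'some'
  Word 5: 'quickly'
  Word 6: 'writes'
  Word 7: 'so'
  Word 8: 'doctor'
  Word 9: 'while'
  Word 10: 'wolf'
  Word 11: 'outside'
  Word 12: 'sleeps'
  Word 13: 'reads'
  Word 14: 'bear'
Total words: 14

14


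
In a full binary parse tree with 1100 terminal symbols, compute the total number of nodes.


Leaf nodes (terminals): 1100
Internal nodes = n - 1 = 1100 - 1 = 1099
Total = leaves + internal = 1100 + 1099 = 2199

2199


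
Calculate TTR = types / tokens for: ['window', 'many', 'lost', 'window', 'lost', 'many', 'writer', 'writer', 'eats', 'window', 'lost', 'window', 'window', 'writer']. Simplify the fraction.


Tokens: 14
Unique types: ('eats', 'lost', 'many', 'window', 'writer') = 5
TTR = 5/14
Already in lowest terms.

5/14


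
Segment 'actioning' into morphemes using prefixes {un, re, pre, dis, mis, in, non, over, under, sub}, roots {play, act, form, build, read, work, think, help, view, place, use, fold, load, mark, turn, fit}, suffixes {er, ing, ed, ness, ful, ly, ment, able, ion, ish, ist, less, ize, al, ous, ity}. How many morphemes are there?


Segmenting 'actioning' against the inventory:
  'act' -> root (morpheme 1)
  'ion' -> suffix (morpheme 2)
  'ing' -> suffix (morpheme 3)
Total morphemes: 3

3


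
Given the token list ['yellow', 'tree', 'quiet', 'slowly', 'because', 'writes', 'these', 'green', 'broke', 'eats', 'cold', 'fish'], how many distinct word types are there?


Listing all tokens and tracking unique types:
  Token 1: 'yellow' -> NEW (unique so far: 1)
  Token 2: 'tree' -> NEW (unique so far: 2)
  Token 3: 'quiet' -> NEW (unique so far: 3)
  Token 4: 'slowly' -> NEW (unique so far: 4)
  Token 5: 'because' -> NEW (unique so far: 5)
  Token 6: 'writes' -> NEW (unique so far: 6)
  Token 7: 'these' -> NEW (unique so far: 7)
  Token 8: 'green' -> NEW (unique so far: 8)
  Token 9: 'broke' -> NEW (unique so far: 9)
  Token 10: 'eats' -> NEW (unique so far: 10)
  Token 11: 'cold' -> NEW (unique so far: 11)
  Token 12: 'fish' -> NEW (unique so far: 12)
Unique types: ('because', 'broke', 'cold', 'eats', 'fish', 'green', 'quiet', 'slowly', 'these', 'tree', 'writes', 'yellow')
Vocabulary size: 12

12


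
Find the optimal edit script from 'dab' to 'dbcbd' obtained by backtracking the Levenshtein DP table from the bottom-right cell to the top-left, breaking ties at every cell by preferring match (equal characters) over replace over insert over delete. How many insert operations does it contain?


Edit distance = 3. Backtracking from cell (3, 5) with preference match > replace > insert > delete,
then listing the resulting alignment 'dab' -> 'dbcbd' left to right:
  Step 1: keep 'd'
  Step 2: insert 'b' [insertion #1]
  Step 3: replace a->c
  Step 4: keep 'b'
  Step 5: insert 'd' [insertion #2]
Total insertions: 2

2


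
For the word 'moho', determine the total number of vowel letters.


Scanning each character of 'moho':
  Position 1: 'm' -> consonant (running count: 0)
  Position 2: 'o' -> vowel (running count: 1)
  Position 3: 'h' -> consonant (running count: 1)
  Position 4: 'o' -> vowel (running count: 2)
Total vowels: 2

2


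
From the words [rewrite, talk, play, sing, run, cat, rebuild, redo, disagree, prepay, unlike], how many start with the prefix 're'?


Checking each word for prefix 're':
  'rewrite' -> YES, starts with 're' (count: 1)
  'talk' -> no (count: 1)
  'play' -> no (count: 1)
  'sing' -> no (count: 1)
  'run' -> no (count: 1)
  'cat' -> no (count: 1)
  'rebuild' -> YES, starts with 're' (count: 2)
  'redo' -> YES, starts with 're' (count: 3)
  'disagree' -> no (count: 3)
  'prepay' -> no (count: 3)
  'unlike' -> no (count: 3)
Total with prefix 're': 3

3


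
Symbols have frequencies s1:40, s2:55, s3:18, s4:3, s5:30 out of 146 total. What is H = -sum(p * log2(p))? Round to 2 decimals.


Computing entropy H = -sum(p_i * log2(p_i)):
  s1: p = 40/146 = 0.2740, -p*log2(p) = 0.5118
  s2: p = 55/146 = 0.3767, -p*log2(p) = 0.5306
  s3: p = 18/146 = 0.1233, -p*log2(p) = 0.3723
  s4: p = 3/146 = 0.0205, -p*log2(p) = 0.1152
  s5: p = 30/146 = 0.2055, -p*log2(p) = 0.4691
H = sum of terms = 1.9990
Rounded to 2 decimals: 2.00

2.00


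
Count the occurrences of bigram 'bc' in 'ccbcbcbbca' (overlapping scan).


Scanning 'ccbcbcbbca' for bigram 'bc':
  Position 0: 'cc' -> no
  Position 1: 'cb' -> no
  Position 2: 'bc' -> MATCH
  Position 3: 'cb' -> no
  Position 4: 'bc' -> MATCH
  Position 5: 'cb' -> no
  Position 6: 'bb' -> no
  Position 7: 'bc' -> MATCH
  Position 8: 'ca' -> no
Total matches: 3

3


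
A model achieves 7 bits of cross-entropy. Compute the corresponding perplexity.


Perplexity formula: PP = 2^H
H = 7
PP = 2^7
Steps: 2^1 = 2, 2^2 = 4, 2^3 = 8, 2^4 = 16, 2^5 = 32, 2^6 = 64, 2^7 = 128
PP = 128

128


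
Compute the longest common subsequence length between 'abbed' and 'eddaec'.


DP table for LCS of 'abbed' and 'eddaec':
       e  d  d  a  e  c
    0  0  0  0  0  0  0
  a 0  0  0  0  1  1  1
  b 0  0  0  0  1  1  1
  b 0  0  0  0  1  1  1
  e 0  1  1  1  1  2  2
  d 0  1  2  2  2  2  2
LCS: 'ae'
LCS length = 2

2


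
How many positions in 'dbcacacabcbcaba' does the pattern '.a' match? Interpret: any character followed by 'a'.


Pattern: .a means any character followed by 'a'.
Scanning 'dbcacacabcbcaba' position-by-position:
  Pos 0: window 'db' -> no
  Pos 1: window 'bc' -> no
  Pos 2: window 'ca' -> MATCH
  Pos 3: window 'ac' -> no
  Pos 4: window 'ca' -> MATCH
  Pos 5: window 'ac' -> no
  Pos 6: window 'ca' -> MATCH
  Pos 7: window 'ab' -> no
  Pos 8: window 'bc' -> no
  Pos 9: window 'cb' -> no
  Pos 10: window 'bc' -> no
  Pos 11: window 'ca' -> MATCH
  Pos 12: window 'ab' -> no
  Pos 13: window 'ba' -> MATCH
  Pos 14: window 'a' -> no
Total matches: 5

5


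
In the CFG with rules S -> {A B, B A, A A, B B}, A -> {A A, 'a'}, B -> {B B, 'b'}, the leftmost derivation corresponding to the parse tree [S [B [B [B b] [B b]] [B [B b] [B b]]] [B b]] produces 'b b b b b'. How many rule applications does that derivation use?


Every bracketed nonterminal node [X ...] in the tree is produced by exactly one rule application.
Reading the tree off as a leftmost derivation:
  Step 1: S  =>  B B   (applied S -> B B)
  Step 2: B B  =>  B B B   (applied B -> B B)
  Step 3: B B B  =>  B B B B   (applied B -> B B)
  Step 4: B B B B  =>  b B B B   (applied B -> b)
  Step 5: b B B B  =>  b b B B   (applied B -> b)
  Step 6: b b B B  =>  b b B B B   (applied B -> B B)
  Step 7: b b B B B  =>  b b b B B   (applied B -> b)
  Step 8: b b b B B  =>  b b b b B   (applied B -> b)
  Step 9: b b b b B  =>  b b b b b   (applied B -> b)
Final yield: b b b b b
Total rewrite steps: 9

9


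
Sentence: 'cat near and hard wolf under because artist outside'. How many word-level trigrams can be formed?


Word trigrams from [9] words:
  Trigram 1: (cat near and)
  Trigram 2: (near and hard)
  Trigram 3: (and hard wolf)
  Trigram 4: (hard wolf under)
  Trigram 5: (wolf under because)
  Trigram 6: (under because artist)
  Trigram 7: (because artist outside)
Total word trigrams: 9 - 2 = 7

7


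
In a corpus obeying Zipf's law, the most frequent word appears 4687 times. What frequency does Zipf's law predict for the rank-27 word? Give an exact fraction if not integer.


Zipf's law: freq(rank) = f1 / rank
f1 = 4687, rank = 27
freq = 4687 / 27
GCD(4687, 27) = 1
Simplified: 4687/27

4687/27


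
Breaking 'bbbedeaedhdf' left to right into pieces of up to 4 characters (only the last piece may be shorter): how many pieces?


'bbbedeaedhdf' has 12 characters.
Chunking with max size 4:
  Chunk 1: 'bbbe' (positions 0-3)
  Chunk 2: 'deae' (positions 4-7)
  Chunk 3: 'dhdf' (positions 8-11)
Total chunks: ceil(12 / 4) = 3

3


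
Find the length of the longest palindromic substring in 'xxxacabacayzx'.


Scanning 'xxxacabacayzx' for palindromic substrings.
Substring at positions 3-9: 'acabaca'.
Check: reverse('acabaca') = 'acabaca' -> palindrome confirmed.
Neighbouring characters ('x' / 'y') break symmetry, so it cannot extend further.
No longer palindromic substring exists; longest length = 7

7


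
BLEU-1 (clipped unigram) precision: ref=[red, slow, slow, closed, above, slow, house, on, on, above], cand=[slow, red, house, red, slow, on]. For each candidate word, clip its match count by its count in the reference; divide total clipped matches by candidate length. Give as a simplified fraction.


Reference word counts: {'above': 2, 'closed': 1, 'house': 1, 'on': 2, 'red': 1, 'slow': 3}
Checking each candidate word (with clipping):
  'slow' -> in reference (ref count 3, used 1/3) -> match (matches: 1)
  'red' -> in reference (ref count 1, used 1/1) -> match (matches: 2)
  'house' -> in reference (ref count 1, used 1/1) -> match (matches: 3)
  'red' -> ref count 1 already used up (1/1) -> clipped, no match (matches: 3)
  'slow' -> in reference (ref count 3, used 2/3) -> match (matches: 4)
  'on' -> in reference (ref count 2, used 1/2) -> match (matches: 5)
Clipped matches: 5, Candidate length: 6
Precision = 5/6

5/6


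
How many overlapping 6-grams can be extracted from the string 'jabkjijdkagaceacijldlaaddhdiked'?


String 'jabkjijdkagaceacijldlaaddhdiked' has length L = 31.
Number of overlapping n-grams = L - n + 1
Substituting: 31 - 6 + 1 = 26

26


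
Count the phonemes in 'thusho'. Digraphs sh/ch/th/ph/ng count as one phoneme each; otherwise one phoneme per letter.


Parsing 'thusho' greedily, digraphs first:
  'th' -> digraph (1 consonant phoneme) (phonemes so far: 1)
  'u' -> vowel phoneme (phonemes so far: 2)
  'sh' -> digraph (1 consonant phoneme) (phonemes so far: 3)
  'o' -> vowel phoneme (phonemes so far: 4)
Total phonemes: 4

4


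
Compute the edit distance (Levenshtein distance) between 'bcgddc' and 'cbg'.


Building DP table for s1='bcgddc' (len 6) and s2='cbg' (len 3):
       c  b  g
    0  1  2  3
  b 1  1  1  2
  c 2  1  2  2
  g 3  2  2  2
  d 4  3  3  3
  d 5  4  4  4
  c 6  5  5  5
Edit distance = dp[6][3] = 5

5


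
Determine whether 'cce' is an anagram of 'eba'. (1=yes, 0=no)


Sort characters of 'cce': 'cce'
Sort characters of 'eba': 'abe'
Sorted forms differ -> they are NOT anagrams
Result: 0

0


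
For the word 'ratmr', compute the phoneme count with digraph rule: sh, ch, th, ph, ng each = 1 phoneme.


Parsing 'ratmr' greedily, digraphs first:
  'r' -> consonant phoneme (phonemes so far: 1)
  'a' -> vowel phoneme (phonemes so far: 2)
  't' -> consonant phoneme (phonemes so far: 3)
  'm' -> consonant phoneme (phonemes so far: 4)
  'r' -> consonant phoneme (phonemes so far: 5)
Total phonemes: 5

5


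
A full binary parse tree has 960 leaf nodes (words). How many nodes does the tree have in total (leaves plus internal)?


Leaf nodes (terminals): 960
Internal nodes = n - 1 = 960 - 1 = 959
Total = leaves + internal = 960 + 959 = 1919

1919


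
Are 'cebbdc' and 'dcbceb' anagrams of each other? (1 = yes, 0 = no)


Sort characters of 'cebbdc': 'bbccde'
Sort characters of 'dcbceb': 'bbccde'
Sorted forms match -> they ARE anagrams
Result: 1

1


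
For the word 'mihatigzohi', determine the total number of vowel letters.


Scanning each character of 'mihatigzohi':
  Position 1: 'm' -> consonant (running count: 0)
  Position 2: 'i' -> vowel (running count: 1)
  Position 3: 'h' -> consonant (running count: 1)
  Position 4: 'a' -> vowel (running count: 2)
  Position 5: 't' -> consonant (running count: 2)
  Position 6: 'i' -> vowel (running count: 3)
  Position 7: 'g' -> consonant (running count: 3)
  Position 8: 'z' -> consonant (running count: 3)
  Position 9: 'o' -> vowel (running count: 4)
  Position 10: 'h' -> consonant (running count: 4)
  Position 11: 'i' -> vowel (running count: 5)
Total vowels: 5

5


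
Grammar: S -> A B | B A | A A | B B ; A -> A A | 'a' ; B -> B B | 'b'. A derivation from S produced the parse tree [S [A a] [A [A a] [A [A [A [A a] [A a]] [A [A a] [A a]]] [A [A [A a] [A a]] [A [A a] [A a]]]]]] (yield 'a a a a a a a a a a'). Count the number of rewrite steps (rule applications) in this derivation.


Every bracketed nonterminal node [X ...] in the tree is produced by exactly one rule application.
Reading the tree off as a leftmost derivation:
  Step 1: S  =>  A A   (applied S -> A A)
  Step 2: A A  =>  a A   (applied A -> a)
  Step 3: a A  =>  a A A   (applied A -> A A)
  Step 4: a A A  =>  a a A   (applied A -> a)
  Step 5: a a A  =>  a a A A   (applied A -> A A)
  Step 6: a a A A  =>  a a A A A   (applied A -> A A)
  Step 7: a a A A A  =>  a a A A A A   (applied A -> A A)
  Step 8: a a A A A A  =>  a a a A A A   (applied A -> a)
  Step 9: a a a A A A  =>  a a a a A A   (applied A -> a)
  Step 10: a a a a A A  =>  a a a a A A A   (applied A -> A A)
  Step 11: a a a a A A A  =>  a a a a a A A   (applied A -> a)
  Step 12: a a a a a A A  =>  a a a a a a A   (applied A -> a)
  Step 13: a a a a a a A  =>  a a a a a a A A   (applied A -> A A)
  Step 14: a a a a a a A A  =>  a a a a a a A A A   (applied A -> A A)
  Step 15: a a a a a a A A A  =>  a a a a a a a A A   (applied A -> a)
  Step 16: a a a a a a a A A  =>  a a a a a a a a A   (applied A -> a)
  Step 17: a a a a a a a a A  =>  a a a a a a a a A A   (applied A -> A A)
  Step 18: a a a a a a a a A A  =>  a a a a a a a a a A   (applied A -> a)
  Step 19: a a a a a a a a a A  =>  a a a a a a a a a a   (applied A -> a)
Final yield: a a a a a a a a a a
Total rewrite steps: 19

19
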